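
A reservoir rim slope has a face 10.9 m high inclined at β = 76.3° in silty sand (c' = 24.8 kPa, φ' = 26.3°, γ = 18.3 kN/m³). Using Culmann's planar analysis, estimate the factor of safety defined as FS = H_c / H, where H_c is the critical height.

FS = 1.21

H_c = (4c'/γ) · sinβ cosφ' / [1 − cos(β − φ')]
    = (4·24.8/18.3) · sin76.3°·cos26.3° / [1 − cos50.0°]
    = 5.421 · 0.8710 / 0.3572 = 13.22 m
FS = H_c / H = 13.22 / 10.9 = 1.213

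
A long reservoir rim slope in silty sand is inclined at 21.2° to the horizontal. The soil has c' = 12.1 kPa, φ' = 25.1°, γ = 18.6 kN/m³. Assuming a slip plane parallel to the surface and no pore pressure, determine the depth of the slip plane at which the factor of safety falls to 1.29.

Setting FS = 1.29 in FS = [c' + γz cos²β tanφ'] / [γz sinβ cosβ] and solving for z:
z = c' / [γ cosβ (FS·sinβ − cosβ·tanφ')]
  = 12.1 / [18.6·cos21.2°·(1.29·sin21.2° − cos21.2°·tan25.1°)]
  = 12.1 / [18.6·0.9323·(1.29·0.3616 − 0.9323·0.4684)]
  = 12.1 / 0.5161 = 23.444 m

z = 23.44 m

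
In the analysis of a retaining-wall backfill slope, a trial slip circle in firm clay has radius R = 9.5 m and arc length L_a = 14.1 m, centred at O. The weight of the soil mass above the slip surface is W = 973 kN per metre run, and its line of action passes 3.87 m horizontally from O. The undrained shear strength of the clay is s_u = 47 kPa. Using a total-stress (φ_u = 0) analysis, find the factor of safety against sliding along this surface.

Taking moments about the centre O, the resisting moment is provided by the undrained shear strength acting along the arc:
M_R = s_u·L_a·R = 47·14.10·9.5 = 6295.6 kN·m/m
M_D = W·d = 973·3.87 = 3765.5 kN·m/m
FS = M_R / M_D = 6295.6 / 3765.5 = 1.672

FS = 1.67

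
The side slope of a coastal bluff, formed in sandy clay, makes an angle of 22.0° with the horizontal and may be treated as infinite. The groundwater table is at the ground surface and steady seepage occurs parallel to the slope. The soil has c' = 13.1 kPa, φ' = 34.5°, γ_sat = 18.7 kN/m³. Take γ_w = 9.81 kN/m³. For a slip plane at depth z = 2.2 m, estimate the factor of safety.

With seepage parallel to the slope and the water table at the surface, the effective normal stress on the slip plane uses the buoyant unit weight γ' = γ_sat − γ_w while the driving shear stress uses γ_sat:
FS = [c' + γ' z cos²β tanφ'] / [γ_sat z sinβ cosβ]
γ' = 18.7 − 9.81 = 8.89 kN/m³
Numerator = 13.1 + 8.89·2.2·cos²22.0°·tan34.5° = 13.1 + 8.89·2.2·0.8597·0.6873 = 24.656 kPa
Denominator = 18.7·2.2·sin22.0°·cos22.0° = 18.7·2.2·0.3746·0.9272 = 14.289 kPa
FS = 24.656 / 14.289 = 1.725

FS = 1.73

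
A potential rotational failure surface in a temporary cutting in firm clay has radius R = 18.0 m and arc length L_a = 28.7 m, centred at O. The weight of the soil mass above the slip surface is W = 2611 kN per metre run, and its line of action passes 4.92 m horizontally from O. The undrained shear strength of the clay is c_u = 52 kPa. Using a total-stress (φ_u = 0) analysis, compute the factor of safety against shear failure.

FS = 2.09

Taking moments about the centre O, the resisting moment is provided by the undrained shear strength acting along the arc:
M_R = c_u·L_a·R = 52·28.70·18.0 = 26863.2 kN·m/m
M_D = W·d = 2611·4.92 = 12846.1 kN·m/m
FS = M_R / M_D = 26863.2 / 12846.1 = 2.091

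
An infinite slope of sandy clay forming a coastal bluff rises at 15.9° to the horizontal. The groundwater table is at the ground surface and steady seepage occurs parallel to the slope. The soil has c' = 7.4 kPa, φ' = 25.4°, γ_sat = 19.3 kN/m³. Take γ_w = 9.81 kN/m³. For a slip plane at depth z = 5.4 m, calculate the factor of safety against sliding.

FS = 1.09

With seepage parallel to the slope and the water table at the surface, the effective normal stress on the slip plane uses the buoyant unit weight γ' = γ_sat − γ_w while the driving shear stress uses γ_sat:
FS = [c' + γ' z cos²β tanφ'] / [γ_sat z sinβ cosβ]
γ' = 19.3 − 9.81 = 9.49 kN/m³
Numerator = 7.4 + 9.49·5.4·cos²15.9°·tan25.4° = 7.4 + 9.49·5.4·0.9249·0.4748 = 29.907 kPa
Denominator = 19.3·5.4·sin15.9°·cos15.9° = 19.3·5.4·0.2740·0.9617 = 27.460 kPa
FS = 29.907 / 27.460 = 1.089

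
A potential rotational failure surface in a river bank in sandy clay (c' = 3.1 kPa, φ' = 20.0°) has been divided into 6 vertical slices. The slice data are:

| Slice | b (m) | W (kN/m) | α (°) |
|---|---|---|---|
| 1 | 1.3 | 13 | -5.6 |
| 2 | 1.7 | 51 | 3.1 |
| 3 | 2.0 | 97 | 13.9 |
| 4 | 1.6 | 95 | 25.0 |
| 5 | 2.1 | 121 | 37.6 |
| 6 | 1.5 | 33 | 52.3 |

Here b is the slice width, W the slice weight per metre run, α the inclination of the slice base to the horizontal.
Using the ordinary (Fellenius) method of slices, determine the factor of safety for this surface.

Ordinary method of slices: FS = Σ[c'·Δl_i + (W_i cosα_i)·tanφ'] / Σ W_i sinα_i, with Δl_i = b_i / cosα_i.
Slice 1: Δl = 1.3/cos(-5.6°) = 1.306 m; N'_1 = 13·cos(-5.6°) = 12.9; c'Δl = 4.05; W sinα = -1.3
Slice 2: Δl = 1.7/cos3.1° = 1.702 m; N'_2 = 51·cos3.1° = 50.9; c'Δl = 5.28; W sinα = 2.8
Slice 3: Δl = 2.0/cos13.9° = 2.060 m; N'_3 = 97·cos13.9° = 94.2; c'Δl = 6.39; W sinα = 23.3
Slice 4: Δl = 1.6/cos25.0° = 1.765 m; N'_4 = 95·cos25.0° = 86.1; c'Δl = 5.47; W sinα = 40.1
Slice 5: Δl = 2.1/cos37.6° = 2.651 m; N'_5 = 121·cos37.6° = 95.9; c'Δl = 8.22; W sinα = 73.8
Slice 6: Δl = 1.5/cos52.3° = 2.453 m; N'_6 = 33·cos52.3° = 20.2; c'Δl = 7.60; W sinα = 26.1
Σc'Δl = 37.0 kN/m; ΣN' = 360.2 kN/m; ΣW sinα = 164.9 kN/m
Resisting = 37.0 + 360.2·tan20.0° = 37.0 + 131.1 = 168.1 kN/m
FS = 168.1 / 164.9 = 1.020

FS = 1.02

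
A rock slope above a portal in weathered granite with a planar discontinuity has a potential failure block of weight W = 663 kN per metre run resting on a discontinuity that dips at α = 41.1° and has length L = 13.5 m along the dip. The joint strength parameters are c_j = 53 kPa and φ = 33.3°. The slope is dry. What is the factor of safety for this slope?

FS = 2.39

Resolving the block weight along and normal to the plane and applying the Mohr–Coulomb strength on the joint:
N' = W cosα = 663·cos41.1° = 499.6 kN/m
Driving force T = W sinα = 663·sin41.1° = 435.8 kN/m
Resisting force R = c_j·L + N'·tanφ = 53·13.5 + 499.6·tan33.3° = 715.5 + 328.2 = 1043.7 kN/m
FS = R / T = 1043.7 / 435.8 = 2.395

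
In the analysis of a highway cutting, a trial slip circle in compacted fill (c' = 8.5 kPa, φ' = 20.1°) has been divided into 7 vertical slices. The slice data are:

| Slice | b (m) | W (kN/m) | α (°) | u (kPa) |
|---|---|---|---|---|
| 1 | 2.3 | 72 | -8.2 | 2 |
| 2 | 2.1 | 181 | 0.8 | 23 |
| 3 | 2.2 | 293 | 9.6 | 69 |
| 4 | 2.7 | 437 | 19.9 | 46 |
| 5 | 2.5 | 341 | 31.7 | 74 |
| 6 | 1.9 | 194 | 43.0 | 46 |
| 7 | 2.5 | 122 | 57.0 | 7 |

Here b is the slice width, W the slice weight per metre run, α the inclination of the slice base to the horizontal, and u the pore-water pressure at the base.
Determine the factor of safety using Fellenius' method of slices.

FS = 0.73

Ordinary method of slices: FS = Σ[c'·Δl_i + (W_i cosα_i − u_i·Δl_i)·tanφ'] / Σ W_i sinα_i, with Δl_i = b_i / cosα_i.
Slice 1: Δl = 2.3/cos(-8.2°) = 2.324 m; N'_1 = 72·cos(-8.2°) − 2·2.324 = 66.6; c'Δl = 19.75; W sinα = -10.3
Slice 2: Δl = 2.1/cos0.8° = 2.100 m; N'_2 = 181·cos0.8° − 23·2.100 = 132.7; c'Δl = 17.85; W sinα = 2.5
Slice 3: Δl = 2.2/cos9.6° = 2.231 m; N'_3 = 293·cos9.6° − 69·2.231 = 134.9; c'Δl = 18.97; W sinα = 48.9
Slice 4: Δl = 2.7/cos19.9° = 2.871 m; N'_4 = 437·cos19.9° − 46·2.871 = 278.8; c'Δl = 24.41; W sinα = 148.7
Slice 5: Δl = 2.5/cos31.7° = 2.938 m; N'_5 = 341·cos31.7° − 74·2.938 = 72.7; c'Δl = 24.98; W sinα = 179.2
Slice 6: Δl = 1.9/cos43.0° = 2.598 m; N'_6 = 194·cos43.0° − 46·2.598 = 22.4; c'Δl = 22.08; W sinα = 132.3
Slice 7: Δl = 2.5/cos57.0° = 4.590 m; N'_7 = 122·cos57.0° − 7·4.590 = 34.3; c'Δl = 39.02; W sinα = 102.3
Σc'Δl = 167.1 kN/m; ΣN' = 742.4 kN/m; ΣW sinα = 603.7 kN/m
Resisting = 167.1 + 742.4·tan20.1° = 167.1 + 271.7 = 438.7 kN/m
FS = 438.7 / 603.7 = 0.727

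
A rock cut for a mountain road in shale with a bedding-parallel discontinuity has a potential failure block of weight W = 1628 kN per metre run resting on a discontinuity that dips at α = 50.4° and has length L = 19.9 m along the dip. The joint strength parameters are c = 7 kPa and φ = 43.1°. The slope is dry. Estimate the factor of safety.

FS = 0.89

Resolving the block weight along and normal to the plane and applying the Mohr–Coulomb strength on the joint:
N' = W cosα = 1628·cos50.4° = 1037.7 kN/m
Driving force T = W sinα = 1628·sin50.4° = 1254.4 kN/m
Resisting force R = c·L + N'·tanφ = 7·19.9 + 1037.7·tan43.1° = 139.3 + 971.1 = 1110.4 kN/m
FS = R / T = 1110.4 / 1254.4 = 0.885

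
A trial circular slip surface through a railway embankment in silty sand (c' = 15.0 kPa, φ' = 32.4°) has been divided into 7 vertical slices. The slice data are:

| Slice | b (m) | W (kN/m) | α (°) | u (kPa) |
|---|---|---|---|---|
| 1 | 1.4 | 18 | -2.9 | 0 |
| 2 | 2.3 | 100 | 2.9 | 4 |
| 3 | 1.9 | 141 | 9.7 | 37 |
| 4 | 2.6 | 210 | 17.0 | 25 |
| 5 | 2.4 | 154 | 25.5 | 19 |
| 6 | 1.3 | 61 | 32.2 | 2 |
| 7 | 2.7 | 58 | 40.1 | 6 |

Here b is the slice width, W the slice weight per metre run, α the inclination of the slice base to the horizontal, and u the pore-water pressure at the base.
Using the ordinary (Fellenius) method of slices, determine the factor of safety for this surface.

FS = 2.39

Ordinary method of slices: FS = Σ[c'·Δl_i + (W_i cosα_i − u_i·Δl_i)·tanφ'] / Σ W_i sinα_i, with Δl_i = b_i / cosα_i.
Slice 1: Δl = 1.4/cos(-2.9°) = 1.402 m; N'_1 = 18·cos(-2.9°) − 0·1.402 = 18.0; c'Δl = 21.03; W sinα = -0.9
Slice 2: Δl = 2.3/cos2.9° = 2.303 m; N'_2 = 100·cos2.9° − 4·2.303 = 90.7; c'Δl = 34.54; W sinα = 5.1
Slice 3: Δl = 1.9/cos9.7° = 1.928 m; N'_3 = 141·cos9.7° − 37·1.928 = 67.7; c'Δl = 28.91; W sinα = 23.8
Slice 4: Δl = 2.6/cos17.0° = 2.719 m; N'_4 = 210·cos17.0° − 25·2.719 = 132.9; c'Δl = 40.78; W sinα = 61.4
Slice 5: Δl = 2.4/cos25.5° = 2.659 m; N'_5 = 154·cos25.5° − 19·2.659 = 88.5; c'Δl = 39.89; W sinα = 66.3
Slice 6: Δl = 1.3/cos32.2° = 1.536 m; N'_6 = 61·cos32.2° − 2·1.536 = 48.5; c'Δl = 23.04; W sinα = 32.5
Slice 7: Δl = 2.7/cos40.1° = 3.530 m; N'_7 = 58·cos40.1° − 6·3.530 = 23.2; c'Δl = 52.95; W sinα = 37.4
Σc'Δl = 241.1 kN/m; ΣN' = 469.4 kN/m; ΣW sinα = 225.5 kN/m
Resisting = 241.1 + 469.4·tan32.4° = 241.1 + 297.9 = 539.0 kN/m
FS = 539.0 / 225.5 = 2.391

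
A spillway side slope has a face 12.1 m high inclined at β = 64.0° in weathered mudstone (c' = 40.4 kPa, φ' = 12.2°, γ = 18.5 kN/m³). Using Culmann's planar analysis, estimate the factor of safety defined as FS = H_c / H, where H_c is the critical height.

FS = 1.66

H_c = (4c'/γ) · sinβ cosφ' / [1 − cos(β − φ')]
    = (4·40.4/18.5) · sin64.0°·cos12.2° / [1 − cos51.8°]
    = 8.735 · 0.8785 / 0.3816 = 20.11 m
FS = H_c / H = 20.11 / 12.1 = 1.662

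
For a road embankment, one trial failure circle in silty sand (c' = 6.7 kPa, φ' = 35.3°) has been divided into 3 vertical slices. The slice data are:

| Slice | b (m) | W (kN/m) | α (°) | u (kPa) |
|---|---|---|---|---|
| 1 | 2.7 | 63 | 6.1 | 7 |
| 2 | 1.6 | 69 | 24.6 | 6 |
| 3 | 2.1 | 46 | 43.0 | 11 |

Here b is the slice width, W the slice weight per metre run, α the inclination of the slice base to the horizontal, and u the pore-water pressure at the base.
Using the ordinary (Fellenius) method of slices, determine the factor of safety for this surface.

Ordinary method of slices: FS = Σ[c'·Δl_i + (W_i cosα_i − u_i·Δl_i)·tanφ'] / Σ W_i sinα_i, with Δl_i = b_i / cosα_i.
Slice 1: Δl = 2.7/cos6.1° = 2.715 m; N'_1 = 63·cos6.1° − 7·2.715 = 43.6; c'Δl = 18.19; W sinα = 6.7
Slice 2: Δl = 1.6/cos24.6° = 1.760 m; N'_2 = 69·cos24.6° − 6·1.760 = 52.2; c'Δl = 11.79; W sinα = 28.7
Slice 3: Δl = 2.1/cos43.0° = 2.871 m; N'_3 = 46·cos43.0° − 11·2.871 = 2.1; c'Δl = 19.24; W sinα = 31.4
Σc'Δl = 49.2 kN/m; ΣN' = 97.9 kN/m; ΣW sinα = 66.8 kN/m
Resisting = 49.2 + 97.9·tan35.3° = 49.2 + 69.3 = 118.5 kN/m
FS = 118.5 / 66.8 = 1.774

FS = 1.77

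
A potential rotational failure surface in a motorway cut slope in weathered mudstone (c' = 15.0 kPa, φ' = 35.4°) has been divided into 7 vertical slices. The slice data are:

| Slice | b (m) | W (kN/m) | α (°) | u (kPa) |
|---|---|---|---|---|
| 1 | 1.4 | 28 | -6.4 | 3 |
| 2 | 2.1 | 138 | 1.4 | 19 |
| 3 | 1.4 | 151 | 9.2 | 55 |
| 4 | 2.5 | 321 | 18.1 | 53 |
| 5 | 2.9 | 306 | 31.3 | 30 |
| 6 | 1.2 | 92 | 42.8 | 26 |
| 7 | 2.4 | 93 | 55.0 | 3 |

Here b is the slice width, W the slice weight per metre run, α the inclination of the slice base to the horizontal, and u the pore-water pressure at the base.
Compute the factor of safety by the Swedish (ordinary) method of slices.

FS = 1.58

Ordinary method of slices: FS = Σ[c'·Δl_i + (W_i cosα_i − u_i·Δl_i)·tanφ'] / Σ W_i sinα_i, with Δl_i = b_i / cosα_i.
Slice 1: Δl = 1.4/cos(-6.4°) = 1.409 m; N'_1 = 28·cos(-6.4°) − 3·1.409 = 23.6; c'Δl = 21.13; W sinα = -3.1
Slice 2: Δl = 2.1/cos1.4° = 2.101 m; N'_2 = 138·cos1.4° − 19·2.101 = 98.0; c'Δl = 31.51; W sinα = 3.4
Slice 3: Δl = 1.4/cos9.2° = 1.418 m; N'_3 = 151·cos9.2° − 55·1.418 = 71.1; c'Δl = 21.27; W sinα = 24.1
Slice 4: Δl = 2.5/cos18.1° = 2.630 m; N'_4 = 321·cos18.1° − 53·2.630 = 165.7; c'Δl = 39.45; W sinα = 99.7
Slice 5: Δl = 2.9/cos31.3° = 3.394 m; N'_5 = 306·cos31.3° − 30·3.394 = 159.6; c'Δl = 50.91; W sinα = 159.0
Slice 6: Δl = 1.2/cos42.8° = 1.635 m; N'_6 = 92·cos42.8° − 26·1.635 = 25.0; c'Δl = 24.53; W sinα = 62.5
Slice 7: Δl = 2.4/cos55.0° = 4.184 m; N'_7 = 93·cos55.0° − 3·4.184 = 40.8; c'Δl = 62.76; W sinα = 76.2
Σc'Δl = 251.6 kN/m; ΣN' = 583.8 kN/m; ΣW sinα = 421.8 kN/m
Resisting = 251.6 + 583.8·tan35.4° = 251.6 + 414.9 = 666.5 kN/m
FS = 666.5 / 421.8 = 1.580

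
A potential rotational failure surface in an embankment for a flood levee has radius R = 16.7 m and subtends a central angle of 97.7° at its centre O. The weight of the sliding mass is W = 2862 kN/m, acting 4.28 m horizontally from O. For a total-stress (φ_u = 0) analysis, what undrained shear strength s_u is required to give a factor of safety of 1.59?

s_u = 41.0 kPa

FS = s_u·L_a·R / (W·d), so s_u = FS·W·d / (L_a·R).
Arc length L_a = R·θ = 16.7·(97.7°·π/180) = 16.7·1.7052 = 28.48 m
s_u = 1.59·2862·4.28 / (28.48·16.7) = 19476.5 / 475.56 = 40.95 kPa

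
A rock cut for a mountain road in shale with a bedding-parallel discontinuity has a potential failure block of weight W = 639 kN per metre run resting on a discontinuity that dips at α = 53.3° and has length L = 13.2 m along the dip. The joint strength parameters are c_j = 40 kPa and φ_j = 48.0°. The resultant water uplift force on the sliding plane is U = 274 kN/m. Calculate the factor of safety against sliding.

Resolving the block weight along and normal to the plane and applying the Mohr–Coulomb strength on the joint:
N' = W cosα − U = 639·cos53.3° − 274 = 107.9 kN/m
Driving force T = W sinα = 639·sin53.3° = 512.3 kN/m
Resisting force R = c_j·L + N'·tanφ_j = 40·13.2 + 107.9·tan48.0° = 528.0 + 119.8 = 647.8 kN/m
FS = R / T = 647.8 / 512.3 = 1.264

FS = 1.26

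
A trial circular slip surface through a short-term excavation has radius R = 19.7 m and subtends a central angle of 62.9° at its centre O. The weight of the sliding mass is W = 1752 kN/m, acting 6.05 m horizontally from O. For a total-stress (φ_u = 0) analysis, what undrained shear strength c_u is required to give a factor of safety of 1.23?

c_u = 30.6 kPa

FS = c_u·L_a·R / (W·d), so c_u = FS·W·d / (L_a·R).
Arc length L_a = R·θ = 19.7·(62.9°·π/180) = 19.7·1.0978 = 21.63 m
c_u = 1.23·1752·6.05 / (21.63·19.7) = 13037.5 / 426.05 = 30.60 kPa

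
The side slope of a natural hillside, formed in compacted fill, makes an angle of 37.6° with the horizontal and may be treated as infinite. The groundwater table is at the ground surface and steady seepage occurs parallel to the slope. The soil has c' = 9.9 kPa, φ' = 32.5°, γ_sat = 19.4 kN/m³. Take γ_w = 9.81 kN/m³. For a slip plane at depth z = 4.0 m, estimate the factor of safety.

FS = 0.67

With seepage parallel to the slope and the water table at the surface, the effective normal stress on the slip plane uses the buoyant unit weight γ' = γ_sat − γ_w while the driving shear stress uses γ_sat:
FS = [c' + γ' z cos²β tanφ'] / [γ_sat z sinβ cosβ]
γ' = 19.4 − 9.81 = 9.59 kN/m³
Numerator = 9.9 + 9.59·4.0·cos²37.6°·tan32.5° = 9.9 + 9.59·4.0·0.6277·0.6371 = 25.240 kPa
Denominator = 19.4·4.0·sin37.6°·cos37.6° = 19.4·4.0·0.6101·0.7923 = 37.513 kPa
FS = 25.240 / 37.513 = 0.673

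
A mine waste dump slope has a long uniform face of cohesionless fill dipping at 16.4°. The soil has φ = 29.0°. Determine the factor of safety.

FS = 1.88

For a dry cohesionless infinite slope the factor of safety is FS = tanφ / tanβ.
FS = tan29.0° / tan16.4° = 0.5543 / 0.2943 = 1.883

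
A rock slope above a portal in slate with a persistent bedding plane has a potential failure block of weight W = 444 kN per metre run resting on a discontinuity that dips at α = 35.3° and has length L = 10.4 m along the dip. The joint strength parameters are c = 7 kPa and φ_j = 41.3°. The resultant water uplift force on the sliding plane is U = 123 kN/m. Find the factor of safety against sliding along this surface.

FS = 1.10

Resolving the block weight along and normal to the plane and applying the Mohr–Coulomb strength on the joint:
N' = W cosα − U = 444·cos35.3° − 123 = 239.4 kN/m
Driving force T = W sinα = 444·sin35.3° = 256.6 kN/m
Resisting force R = c·L + N'·tanφ_j = 7·10.4 + 239.4·tan41.3° = 72.8 + 210.3 = 283.1 kN/m
FS = R / T = 283.1 / 256.6 = 1.103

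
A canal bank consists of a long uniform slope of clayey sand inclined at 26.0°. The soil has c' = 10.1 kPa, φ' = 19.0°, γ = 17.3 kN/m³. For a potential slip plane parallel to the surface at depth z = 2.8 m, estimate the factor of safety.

FS = 1.24

For an infinite slope with a slip plane parallel to the surface (no pore pressure): FS = [c' + γz cos²β tanφ'] / [γz sinβ cosβ].
γz = 17.3·2.8 = 48.44 kN/m²
Numerator = 10.1 + 48.44·cos²26.0°·tan19.0° = 10.1 + 48.44·0.8078·0.3443 = 23.574 kPa
Denominator = 48.44·sin26.0°·cos26.0° = 48.44·0.4384·0.8988 = 19.086 kPa
FS = 23.574 / 19.086 = 1.235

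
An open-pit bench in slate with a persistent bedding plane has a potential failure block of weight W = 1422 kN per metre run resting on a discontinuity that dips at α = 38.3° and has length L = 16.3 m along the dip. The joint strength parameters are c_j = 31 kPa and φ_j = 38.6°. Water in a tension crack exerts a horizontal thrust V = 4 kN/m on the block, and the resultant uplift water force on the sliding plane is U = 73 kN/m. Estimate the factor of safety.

Resolving the block weight along and normal to the plane and applying the Mohr–Coulomb strength on the joint:
N' = W cosα − U − V sinα = 1422·cos38.3° − 73 − 4·sin38.3° = 1040.5 kN/m
Driving force T = W sinα + V cosα = 1422·sin38.3° + 4·cos38.3° = 884.5 kN/m
Resisting force R = c_j·L + N'·tanφ_j = 31·16.3 + 1040.5·tan38.6° = 505.3 + 830.6 = 1335.9 kN/m
FS = R / T = 1335.9 / 884.5 = 1.510

FS = 1.51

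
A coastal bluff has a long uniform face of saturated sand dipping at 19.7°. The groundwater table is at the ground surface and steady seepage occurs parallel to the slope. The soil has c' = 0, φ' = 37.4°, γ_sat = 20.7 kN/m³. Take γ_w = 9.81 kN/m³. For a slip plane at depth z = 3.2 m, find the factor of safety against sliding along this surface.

With seepage parallel to the slope and the water table at the surface, the effective normal stress on the slip plane uses the buoyant unit weight γ' = γ_sat − γ_w while the driving shear stress uses γ_sat:
FS = [c' + γ' z cos²β tanφ'] / [γ_sat z sinβ cosβ]
(For c' = 0 this reduces to FS = (γ'/γ_sat)·tanφ'/tanβ.)
γ' = 20.7 − 9.81 = 10.89 kN/m³
Numerator = 0.0 + 10.89·3.2·cos²19.7°·tan37.4° = 0.0 + 10.89·3.2·0.8864·0.7646 = 23.616 kPa
Denominator = 20.7·3.2·sin19.7°·cos19.7° = 20.7·3.2·0.3371·0.9415 = 21.022 kPa
FS = 23.616 / 21.022 = 1.123

FS = 1.12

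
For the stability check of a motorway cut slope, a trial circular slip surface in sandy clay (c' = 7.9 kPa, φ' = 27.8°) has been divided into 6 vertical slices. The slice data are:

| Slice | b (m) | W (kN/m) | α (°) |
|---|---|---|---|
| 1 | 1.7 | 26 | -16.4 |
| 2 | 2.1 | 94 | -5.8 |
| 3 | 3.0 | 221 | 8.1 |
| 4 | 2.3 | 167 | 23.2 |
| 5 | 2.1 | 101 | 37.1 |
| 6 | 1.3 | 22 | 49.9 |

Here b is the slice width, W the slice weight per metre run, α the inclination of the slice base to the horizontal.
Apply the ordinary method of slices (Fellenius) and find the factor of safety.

Ordinary method of slices: FS = Σ[c'·Δl_i + (W_i cosα_i)·tanφ'] / Σ W_i sinα_i, with Δl_i = b_i / cosα_i.
Slice 1: Δl = 1.7/cos(-16.4°) = 1.772 m; N'_1 = 26·cos(-16.4°) = 24.9; c'Δl = 14.00; W sinα = -7.3
Slice 2: Δl = 2.1/cos(-5.8°) = 2.111 m; N'_2 = 94·cos(-5.8°) = 93.5; c'Δl = 16.68; W sinα = -9.5
Slice 3: Δl = 3.0/cos8.1° = 3.030 m; N'_3 = 221·cos8.1° = 218.8; c'Δl = 23.94; W sinα = 31.1
Slice 4: Δl = 2.3/cos23.2° = 2.502 m; N'_4 = 167·cos23.2° = 153.5; c'Δl = 19.77; W sinα = 65.8
Slice 5: Δl = 2.1/cos37.1° = 2.633 m; N'_5 = 101·cos37.1° = 80.6; c'Δl = 20.80; W sinα = 60.9
Slice 6: Δl = 1.3/cos49.9° = 2.018 m; N'_6 = 22·cos49.9° = 14.2; c'Δl = 15.94; W sinα = 16.8
Σc'Δl = 111.1 kN/m; ΣN' = 585.5 kN/m; ΣW sinα = 157.8 kN/m
Resisting = 111.1 + 585.5·tan27.8° = 111.1 + 308.7 = 419.8 kN/m
FS = 419.8 / 157.8 = 2.660

FS = 2.66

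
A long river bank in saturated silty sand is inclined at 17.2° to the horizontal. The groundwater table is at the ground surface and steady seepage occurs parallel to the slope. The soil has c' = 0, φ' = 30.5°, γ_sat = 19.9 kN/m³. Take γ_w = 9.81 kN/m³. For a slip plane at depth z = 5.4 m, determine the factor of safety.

FS = 0.96

With seepage parallel to the slope and the water table at the surface, the effective normal stress on the slip plane uses the buoyant unit weight γ' = γ_sat − γ_w while the driving shear stress uses γ_sat:
FS = [c' + γ' z cos²β tanφ'] / [γ_sat z sinβ cosβ]
(For c' = 0 this reduces to FS = (γ'/γ_sat)·tanφ'/tanβ.)
γ' = 19.9 − 9.81 = 10.09 kN/m³
Numerator = 0.0 + 10.09·5.4·cos²17.2°·tan30.5° = 0.0 + 10.09·5.4·0.9126·0.5890 = 29.288 kPa
Denominator = 19.9·5.4·sin17.2°·cos17.2° = 19.9·5.4·0.2957·0.9553 = 30.356 kPa
FS = 29.288 / 30.356 = 0.965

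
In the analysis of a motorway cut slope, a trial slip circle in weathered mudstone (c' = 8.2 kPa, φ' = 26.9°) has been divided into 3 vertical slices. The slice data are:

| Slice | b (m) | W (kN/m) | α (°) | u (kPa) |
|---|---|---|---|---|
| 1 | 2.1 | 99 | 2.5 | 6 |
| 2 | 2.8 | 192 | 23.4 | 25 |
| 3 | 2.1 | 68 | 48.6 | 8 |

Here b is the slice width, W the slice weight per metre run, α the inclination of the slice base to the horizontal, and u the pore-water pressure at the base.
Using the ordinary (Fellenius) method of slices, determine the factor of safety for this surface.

FS = 1.31

Ordinary method of slices: FS = Σ[c'·Δl_i + (W_i cosα_i − u_i·Δl_i)·tanφ'] / Σ W_i sinα_i, with Δl_i = b_i / cosα_i.
Slice 1: Δl = 2.1/cos2.5° = 2.102 m; N'_1 = 99·cos2.5° − 6·2.102 = 86.3; c'Δl = 17.24; W sinα = 4.3
Slice 2: Δl = 2.8/cos23.4° = 3.051 m; N'_2 = 192·cos23.4° − 25·3.051 = 99.9; c'Δl = 25.02; W sinα = 76.3
Slice 3: Δl = 2.1/cos48.6° = 3.176 m; N'_3 = 68·cos48.6° − 8·3.176 = 19.6; c'Δl = 26.04; W sinα = 51.0
Σc'Δl = 68.3 kN/m; ΣN' = 205.8 kN/m; ΣW sinα = 131.6 kN/m
Resisting = 68.3 + 205.8·tan26.9° = 68.3 + 104.4 = 172.7 kN/m
FS = 172.7 / 131.6 = 1.313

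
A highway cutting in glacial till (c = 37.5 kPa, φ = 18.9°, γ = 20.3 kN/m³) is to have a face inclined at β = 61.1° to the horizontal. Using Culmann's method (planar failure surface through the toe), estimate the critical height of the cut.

Culmann's analysis gives the critical failure plane at α_cr = (β + φ)/2 = (61.1 + 18.9)/2 = 40.0°, and the critical height
H_c = (4c/γ) · sinβ cosφ / [1 − cos(β − φ)]
    = (4·37.5/20.3) · sin61.1°·cos18.9° / [1 − cos(42.2°)]
    = 7.389 · 0.8755·0.9461 / [1 − 0.7408]
    = 7.389 · 0.8283 / 0.2592
    = 23.61 m

H_c = 23.61 m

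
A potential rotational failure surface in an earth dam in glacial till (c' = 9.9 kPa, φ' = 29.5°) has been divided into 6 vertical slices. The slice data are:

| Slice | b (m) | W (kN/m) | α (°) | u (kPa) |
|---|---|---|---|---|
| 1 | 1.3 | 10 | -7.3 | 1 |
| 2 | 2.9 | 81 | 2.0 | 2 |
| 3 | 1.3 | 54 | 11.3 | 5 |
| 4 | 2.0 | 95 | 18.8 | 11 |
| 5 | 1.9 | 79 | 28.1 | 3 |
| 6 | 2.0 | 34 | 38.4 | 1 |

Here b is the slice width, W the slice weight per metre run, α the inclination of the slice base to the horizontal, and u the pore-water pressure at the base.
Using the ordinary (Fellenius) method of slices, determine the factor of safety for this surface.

Ordinary method of slices: FS = Σ[c'·Δl_i + (W_i cosα_i − u_i·Δl_i)·tanφ'] / Σ W_i sinα_i, with Δl_i = b_i / cosα_i.
Slice 1: Δl = 1.3/cos(-7.3°) = 1.311 m; N'_1 = 10·cos(-7.3°) − 1·1.311 = 8.6; c'Δl = 12.98; W sinα = -1.3
Slice 2: Δl = 2.9/cos2.0° = 2.902 m; N'_2 = 81·cos2.0° − 2·2.902 = 75.1; c'Δl = 28.73; W sinα = 2.8
Slice 3: Δl = 1.3/cos11.3° = 1.326 m; N'_3 = 54·cos11.3° − 5·1.326 = 46.3; c'Δl = 13.12; W sinα = 10.6
Slice 4: Δl = 2.0/cos18.8° = 2.113 m; N'_4 = 95·cos18.8° − 11·2.113 = 66.7; c'Δl = 20.92; W sinα = 30.6
Slice 5: Δl = 1.9/cos28.1° = 2.154 m; N'_5 = 79·cos28.1° − 3·2.154 = 63.2; c'Δl = 21.32; W sinα = 37.2
Slice 6: Δl = 2.0/cos38.4° = 2.552 m; N'_6 = 34·cos38.4° − 1·2.552 = 24.1; c'Δl = 25.26; W sinα = 21.1
Σc'Δl = 122.3 kN/m; ΣN' = 284.1 kN/m; ΣW sinα = 101.1 kN/m
Resisting = 122.3 + 284.1·tan29.5° = 122.3 + 160.7 = 283.1 kN/m
FS = 283.1 / 101.1 = 2.800

FS = 2.80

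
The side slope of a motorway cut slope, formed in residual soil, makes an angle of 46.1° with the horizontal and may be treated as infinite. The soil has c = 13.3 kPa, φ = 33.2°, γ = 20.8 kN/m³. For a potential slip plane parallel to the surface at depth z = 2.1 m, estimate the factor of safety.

FS = 1.24

For an infinite slope with a slip plane parallel to the surface (no pore pressure): FS = [c + γz cos²β tanφ] / [γz sinβ cosβ].
γz = 20.8·2.1 = 43.68 kN/m²
Numerator = 13.3 + 43.68·cos²46.1°·tan33.2° = 13.3 + 43.68·0.4808·0.6544 = 27.043 kPa
Denominator = 43.68·sin46.1°·cos46.1° = 43.68·0.7206·0.6934 = 21.824 kPa
FS = 27.043 / 21.824 = 1.239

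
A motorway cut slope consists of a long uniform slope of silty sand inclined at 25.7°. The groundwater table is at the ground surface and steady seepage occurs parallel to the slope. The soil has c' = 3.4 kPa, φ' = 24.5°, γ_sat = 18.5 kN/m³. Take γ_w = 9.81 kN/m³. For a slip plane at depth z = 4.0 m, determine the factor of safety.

FS = 0.56

With seepage parallel to the slope and the water table at the surface, the effective normal stress on the slip plane uses the buoyant unit weight γ' = γ_sat − γ_w while the driving shear stress uses γ_sat:
FS = [c' + γ' z cos²β tanφ'] / [γ_sat z sinβ cosβ]
γ' = 18.5 − 9.81 = 8.69 kN/m³
Numerator = 3.4 + 8.69·4.0·cos²25.7°·tan24.5° = 3.4 + 8.69·4.0·0.8119·0.4557 = 16.262 kPa
Denominator = 18.5·4.0·sin25.7°·cos25.7° = 18.5·4.0·0.4337·0.9011 = 28.916 kPa
FS = 16.262 / 28.916 = 0.562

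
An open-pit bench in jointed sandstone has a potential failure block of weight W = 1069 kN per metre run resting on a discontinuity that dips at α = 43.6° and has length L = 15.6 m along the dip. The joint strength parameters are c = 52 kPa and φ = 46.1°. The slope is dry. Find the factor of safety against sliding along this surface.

FS = 2.19

Resolving the block weight along and normal to the plane and applying the Mohr–Coulomb strength on the joint:
N' = W cosα = 1069·cos43.6° = 774.1 kN/m
Driving force T = W sinα = 1069·sin43.6° = 737.2 kN/m
Resisting force R = c·L + N'·tanφ = 52·15.6 + 774.1·tan46.1° = 811.2 + 804.5 = 1615.7 kN/m
FS = R / T = 1615.7 / 737.2 = 2.192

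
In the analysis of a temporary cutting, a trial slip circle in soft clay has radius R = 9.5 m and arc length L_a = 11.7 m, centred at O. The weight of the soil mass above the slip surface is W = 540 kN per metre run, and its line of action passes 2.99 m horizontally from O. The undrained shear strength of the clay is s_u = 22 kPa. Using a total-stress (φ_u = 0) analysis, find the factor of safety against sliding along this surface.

Taking moments about the centre O, the resisting moment is provided by the undrained shear strength acting along the arc:
M_R = s_u·L_a·R = 22·11.70·9.5 = 2445.3 kN·m/m
M_D = W·d = 540·2.99 = 1614.6 kN·m/m
FS = M_R / M_D = 2445.3 / 1614.6 = 1.514

FS = 1.51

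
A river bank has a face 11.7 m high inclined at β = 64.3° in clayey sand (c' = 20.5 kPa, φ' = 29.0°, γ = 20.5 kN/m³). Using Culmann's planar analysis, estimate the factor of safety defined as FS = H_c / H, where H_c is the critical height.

FS = 1.47

H_c = (4c'/γ) · sinβ cosφ' / [1 − cos(β − φ')]
    = (4·20.5/20.5) · sin64.3°·cos29.0° / [1 − cos35.3°]
    = 4.000 · 0.7881 / 0.1839 = 17.15 m
FS = H_c / H = 17.15 / 11.7 = 1.465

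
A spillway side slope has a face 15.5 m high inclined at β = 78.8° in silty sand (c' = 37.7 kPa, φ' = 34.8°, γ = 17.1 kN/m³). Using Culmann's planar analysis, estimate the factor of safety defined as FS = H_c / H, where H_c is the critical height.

FS = 1.63

H_c = (4c'/γ) · sinβ cosφ' / [1 − cos(β − φ')]
    = (4·37.7/17.1) · sin78.8°·cos34.8° / [1 − cos44.0°]
    = 8.819 · 0.8055 / 0.2807 = 25.31 m
FS = H_c / H = 25.31 / 15.5 = 1.633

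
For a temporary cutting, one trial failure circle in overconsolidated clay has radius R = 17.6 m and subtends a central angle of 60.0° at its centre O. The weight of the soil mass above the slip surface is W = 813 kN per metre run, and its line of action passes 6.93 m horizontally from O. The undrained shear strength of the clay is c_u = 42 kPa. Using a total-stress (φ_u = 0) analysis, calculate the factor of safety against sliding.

Taking moments about the centre O, the resisting moment is provided by the undrained shear strength acting along the arc:
Arc length L_a = R·θ = 17.6·(60.0°·π/180) = 17.6·1.0472 = 18.43 m
M_R = c_u·L_a·R = 42·18.43·17.6 = 13624.0 kN·m/m
M_D = W·d = 813·6.93 = 5634.1 kN·m/m
FS = M_R / M_D = 13624.0 / 5634.1 = 2.418

FS = 2.42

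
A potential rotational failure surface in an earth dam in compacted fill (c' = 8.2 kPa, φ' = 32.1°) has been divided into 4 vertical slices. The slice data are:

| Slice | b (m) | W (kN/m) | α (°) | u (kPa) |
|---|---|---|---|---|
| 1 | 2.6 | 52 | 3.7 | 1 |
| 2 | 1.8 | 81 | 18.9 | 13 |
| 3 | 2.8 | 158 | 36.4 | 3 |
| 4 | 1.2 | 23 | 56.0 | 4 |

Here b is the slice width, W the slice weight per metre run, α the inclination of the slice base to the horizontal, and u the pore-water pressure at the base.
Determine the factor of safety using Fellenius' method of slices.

Ordinary method of slices: FS = Σ[c'·Δl_i + (W_i cosα_i − u_i·Δl_i)·tanφ'] / Σ W_i sinα_i, with Δl_i = b_i / cosα_i.
Slice 1: Δl = 2.6/cos3.7° = 2.605 m; N'_1 = 52·cos3.7° − 1·2.605 = 49.3; c'Δl = 21.36; W sinα = 3.4
Slice 2: Δl = 1.8/cos18.9° = 1.903 m; N'_2 = 81·cos18.9° − 13·1.903 = 51.9; c'Δl = 15.60; W sinα = 26.2
Slice 3: Δl = 2.8/cos36.4° = 3.479 m; N'_3 = 158·cos36.4° − 3·3.479 = 116.7; c'Δl = 28.53; W sinα = 93.8
Slice 4: Δl = 1.2/cos56.0° = 2.146 m; N'_4 = 23·cos56.0° − 4·2.146 = 4.3; c'Δl = 17.60; W sinα = 19.1
Σc'Δl = 83.1 kN/m; ΣN' = 222.2 kN/m; ΣW sinα = 142.4 kN/m
Resisting = 83.1 + 222.2·tan32.1° = 83.1 + 139.4 = 222.5 kN/m
FS = 222.5 / 142.4 = 1.562

FS = 1.56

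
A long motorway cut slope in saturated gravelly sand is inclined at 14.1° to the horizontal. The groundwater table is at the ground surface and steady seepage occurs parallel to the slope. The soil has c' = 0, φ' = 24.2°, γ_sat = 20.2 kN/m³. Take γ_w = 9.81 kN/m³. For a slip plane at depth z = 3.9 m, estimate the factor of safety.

FS = 0.92

With seepage parallel to the slope and the water table at the surface, the effective normal stress on the slip plane uses the buoyant unit weight γ' = γ_sat − γ_w while the driving shear stress uses γ_sat:
FS = [c' + γ' z cos²β tanφ'] / [γ_sat z sinβ cosβ]
(For c' = 0 this reduces to FS = (γ'/γ_sat)·tanφ'/tanβ.)
γ' = 20.2 − 9.81 = 10.39 kN/m³
Numerator = 0.0 + 10.39·3.9·cos²14.1°·tan24.2° = 0.0 + 10.39·3.9·0.9407·0.4494 = 17.130 kPa
Denominator = 20.2·3.9·sin14.1°·cos14.1° = 20.2·3.9·0.2436·0.9699 = 18.614 kPa
FS = 17.130 / 18.614 = 0.920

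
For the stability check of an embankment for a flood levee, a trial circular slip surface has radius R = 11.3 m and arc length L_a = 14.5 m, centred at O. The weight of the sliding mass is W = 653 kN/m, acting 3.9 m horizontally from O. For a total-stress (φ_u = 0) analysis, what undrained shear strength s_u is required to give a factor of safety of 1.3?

s_u = 20.2 kPa

FS = s_u·L_a·R / (W·d), so s_u = FS·W·d / (L_a·R).
s_u = 1.3·653·3.9 / (14.50·11.3) = 3310.7 / 163.85 = 20.21 kPa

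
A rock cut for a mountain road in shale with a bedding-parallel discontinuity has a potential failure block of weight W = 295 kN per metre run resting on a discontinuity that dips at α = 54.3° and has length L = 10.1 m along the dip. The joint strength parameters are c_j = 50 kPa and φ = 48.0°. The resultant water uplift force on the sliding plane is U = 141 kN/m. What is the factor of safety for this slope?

FS = 2.25

Resolving the block weight along and normal to the plane and applying the Mohr–Coulomb strength on the joint:
N' = W cosα − U = 295·cos54.3° − 141 = 31.1 kN/m
Driving force T = W sinα = 295·sin54.3° = 239.6 kN/m
Resisting force R = c_j·L + N'·tanφ = 50·10.1 + 31.1·tan48.0° = 505.0 + 34.6 = 539.6 kN/m
FS = R / T = 539.6 / 239.6 = 2.252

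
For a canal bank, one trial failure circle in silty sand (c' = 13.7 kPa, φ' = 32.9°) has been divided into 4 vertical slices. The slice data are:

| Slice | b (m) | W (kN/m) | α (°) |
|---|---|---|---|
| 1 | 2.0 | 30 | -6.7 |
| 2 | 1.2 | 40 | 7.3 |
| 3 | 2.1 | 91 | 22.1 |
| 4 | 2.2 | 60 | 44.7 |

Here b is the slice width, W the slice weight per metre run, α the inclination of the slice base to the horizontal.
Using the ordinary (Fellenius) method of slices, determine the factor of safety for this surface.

Ordinary method of slices: FS = Σ[c'·Δl_i + (W_i cosα_i)·tanφ'] / Σ W_i sinα_i, with Δl_i = b_i / cosα_i.
Slice 1: Δl = 2.0/cos(-6.7°) = 2.014 m; N'_1 = 30·cos(-6.7°) = 29.8; c'Δl = 27.59; W sinα = -3.5
Slice 2: Δl = 1.2/cos7.3° = 1.210 m; N'_2 = 40·cos7.3° = 39.7; c'Δl = 16.57; W sinα = 5.1
Slice 3: Δl = 2.1/cos22.1° = 2.267 m; N'_3 = 91·cos22.1° = 84.3; c'Δl = 31.05; W sinα = 34.2
Slice 4: Δl = 2.2/cos44.7° = 3.095 m; N'_4 = 60·cos44.7° = 42.6; c'Δl = 42.40; W sinα = 42.2
Σc'Δl = 117.6 kN/m; ΣN' = 196.4 kN/m; ΣW sinα = 78.0 kN/m
Resisting = 117.6 + 196.4·tan32.9° = 117.6 + 127.1 = 244.7 kN/m
FS = 244.7 / 78.0 = 3.136

FS = 3.14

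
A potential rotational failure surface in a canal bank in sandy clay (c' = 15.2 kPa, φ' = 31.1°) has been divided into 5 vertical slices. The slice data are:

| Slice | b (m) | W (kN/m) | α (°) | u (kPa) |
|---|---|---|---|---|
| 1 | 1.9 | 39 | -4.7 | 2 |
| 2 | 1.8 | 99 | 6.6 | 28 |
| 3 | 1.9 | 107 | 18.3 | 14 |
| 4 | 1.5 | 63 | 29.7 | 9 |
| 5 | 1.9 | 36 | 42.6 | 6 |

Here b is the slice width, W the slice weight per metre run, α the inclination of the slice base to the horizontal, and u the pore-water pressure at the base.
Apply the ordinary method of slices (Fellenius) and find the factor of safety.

Ordinary method of slices: FS = Σ[c'·Δl_i + (W_i cosα_i − u_i·Δl_i)·tanφ'] / Σ W_i sinα_i, with Δl_i = b_i / cosα_i.
Slice 1: Δl = 1.9/cos(-4.7°) = 1.906 m; N'_1 = 39·cos(-4.7°) − 2·1.906 = 35.1; c'Δl = 28.98; W sinα = -3.2
Slice 2: Δl = 1.8/cos6.6° = 1.812 m; N'_2 = 99·cos6.6° − 28·1.812 = 47.6; c'Δl = 27.54; W sinα = 11.4
Slice 3: Δl = 1.9/cos18.3° = 2.001 m; N'_3 = 107·cos18.3° − 14·2.001 = 73.6; c'Δl = 30.42; W sinα = 33.6
Slice 4: Δl = 1.5/cos29.7° = 1.727 m; N'_4 = 63·cos29.7° − 9·1.727 = 39.2; c'Δl = 26.25; W sinα = 31.2
Slice 5: Δl = 1.9/cos42.6° = 2.581 m; N'_5 = 36·cos42.6° − 6·2.581 = 11.0; c'Δl = 39.23; W sinα = 24.4
Σc'Δl = 152.4 kN/m; ΣN' = 206.4 kN/m; ΣW sinα = 97.4 kN/m
Resisting = 152.4 + 206.4·tan31.1° = 152.4 + 124.5 = 276.9 kN/m
FS = 276.9 / 97.4 = 2.845

FS = 2.84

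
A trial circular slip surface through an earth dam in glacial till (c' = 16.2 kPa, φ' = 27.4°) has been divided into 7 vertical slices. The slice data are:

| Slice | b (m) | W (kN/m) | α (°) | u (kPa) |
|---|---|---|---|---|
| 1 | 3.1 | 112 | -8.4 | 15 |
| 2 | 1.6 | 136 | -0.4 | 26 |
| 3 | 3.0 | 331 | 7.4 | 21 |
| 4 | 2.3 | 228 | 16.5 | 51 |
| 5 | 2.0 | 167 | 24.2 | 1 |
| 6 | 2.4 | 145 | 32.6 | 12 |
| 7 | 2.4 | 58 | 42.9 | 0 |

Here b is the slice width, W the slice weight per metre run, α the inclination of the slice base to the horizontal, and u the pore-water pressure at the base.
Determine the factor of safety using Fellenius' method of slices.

FS = 2.59

Ordinary method of slices: FS = Σ[c'·Δl_i + (W_i cosα_i − u_i·Δl_i)·tanφ'] / Σ W_i sinα_i, with Δl_i = b_i / cosα_i.
Slice 1: Δl = 3.1/cos(-8.4°) = 3.134 m; N'_1 = 112·cos(-8.4°) − 15·3.134 = 63.8; c'Δl = 50.76; W sinα = -16.4
Slice 2: Δl = 1.6/cos(-0.4°) = 1.600 m; N'_2 = 136·cos(-0.4°) − 26·1.600 = 94.4; c'Δl = 25.92; W sinα = -0.9
Slice 3: Δl = 3.0/cos7.4° = 3.025 m; N'_3 = 331·cos7.4° − 21·3.025 = 264.7; c'Δl = 49.01; W sinα = 42.6
Slice 4: Δl = 2.3/cos16.5° = 2.399 m; N'_4 = 228·cos16.5° − 51·2.399 = 96.3; c'Δl = 38.86; W sinα = 64.8
Slice 5: Δl = 2.0/cos24.2° = 2.193 m; N'_5 = 167·cos24.2° − 1·2.193 = 150.1; c'Δl = 35.52; W sinα = 68.5
Slice 6: Δl = 2.4/cos32.6° = 2.849 m; N'_6 = 145·cos32.6° − 12·2.849 = 88.0; c'Δl = 46.15; W sinα = 78.1
Slice 7: Δl = 2.4/cos42.9° = 3.276 m; N'_7 = 58·cos42.9° − 0·3.276 = 42.5; c'Δl = 53.08; W sinα = 39.5
Σc'Δl = 299.3 kN/m; ΣN' = 799.8 kN/m; ΣW sinα = 276.1 kN/m
Resisting = 299.3 + 799.8·tan27.4° = 299.3 + 414.6 = 713.9 kN/m
FS = 713.9 / 276.1 = 2.585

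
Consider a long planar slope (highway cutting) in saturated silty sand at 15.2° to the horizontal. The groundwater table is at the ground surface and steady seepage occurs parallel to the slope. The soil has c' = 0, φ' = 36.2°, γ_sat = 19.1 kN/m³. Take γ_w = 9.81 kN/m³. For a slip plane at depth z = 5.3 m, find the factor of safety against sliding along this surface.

FS = 1.31

With seepage parallel to the slope and the water table at the surface, the effective normal stress on the slip plane uses the buoyant unit weight γ' = γ_sat − γ_w while the driving shear stress uses γ_sat:
FS = [c' + γ' z cos²β tanφ'] / [γ_sat z sinβ cosβ]
(For c' = 0 this reduces to FS = (γ'/γ_sat)·tanφ'/tanβ.)
γ' = 19.1 − 9.81 = 9.29 kN/m³
Numerator = 0.0 + 9.29·5.3·cos²15.2°·tan36.2° = 0.0 + 9.29·5.3·0.9313·0.7319 = 33.559 kPa
Denominator = 19.1·5.3·sin15.2°·cos15.2° = 19.1·5.3·0.2622·0.9650 = 25.613 kPa
FS = 33.559 / 25.613 = 1.310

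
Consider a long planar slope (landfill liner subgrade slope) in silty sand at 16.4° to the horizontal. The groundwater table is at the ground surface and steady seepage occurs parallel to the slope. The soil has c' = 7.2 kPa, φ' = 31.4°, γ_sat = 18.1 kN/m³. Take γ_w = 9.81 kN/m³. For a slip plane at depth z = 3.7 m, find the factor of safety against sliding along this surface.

FS = 1.35

With seepage parallel to the slope and the water table at the surface, the effective normal stress on the slip plane uses the buoyant unit weight γ' = γ_sat − γ_w while the driving shear stress uses γ_sat:
FS = [c' + γ' z cos²β tanφ'] / [γ_sat z sinβ cosβ]
γ' = 18.1 − 9.81 = 8.29 kN/m³
Numerator = 7.2 + 8.29·3.7·cos²16.4°·tan31.4° = 7.2 + 8.29·3.7·0.9203·0.6104 = 24.430 kPa
Denominator = 18.1·3.7·sin16.4°·cos16.4° = 18.1·3.7·0.2823·0.9593 = 18.139 kPa
FS = 24.430 / 18.139 = 1.347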